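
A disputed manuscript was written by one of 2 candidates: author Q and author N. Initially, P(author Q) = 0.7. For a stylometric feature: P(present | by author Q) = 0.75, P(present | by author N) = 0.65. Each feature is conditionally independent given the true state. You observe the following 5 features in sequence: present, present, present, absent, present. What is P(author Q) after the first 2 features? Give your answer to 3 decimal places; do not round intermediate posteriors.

After 'present': P(author Q) = 0.75·0.7000 / (0.75·0.7000 + 0.65·0.3000) ≈ 0.7292
After 'present': P(author Q) = 0.75·0.7292 / (0.75·0.7292 + 0.65·0.2708) ≈ 0.7565

0.756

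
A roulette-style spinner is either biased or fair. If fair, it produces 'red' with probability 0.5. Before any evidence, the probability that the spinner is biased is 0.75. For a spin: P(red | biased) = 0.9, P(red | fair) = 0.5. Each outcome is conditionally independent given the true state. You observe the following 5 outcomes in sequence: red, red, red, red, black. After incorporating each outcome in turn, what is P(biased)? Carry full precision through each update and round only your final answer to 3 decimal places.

After 'red': P(biased) = 0.9·0.7500 / (0.9·0.7500 + 0.5·0.2500) ≈ 0.8438
After 'red': P(biased) = 0.9·0.8438 / (0.9·0.8438 + 0.5·0.1562) ≈ 0.9067
After 'red': P(biased) = 0.9·0.9067 / (0.9·0.9067 + 0.5·0.0933) ≈ 0.9459
After 'red': P(biased) = 0.9·0.9459 / (0.9·0.9459 + 0.5·0.0541) ≈ 0.9692
After 'black': P(biased) = 0.1·0.9692 / (0.1·0.9692 + 0.5·0.0308) ≈ 0.8630

0.863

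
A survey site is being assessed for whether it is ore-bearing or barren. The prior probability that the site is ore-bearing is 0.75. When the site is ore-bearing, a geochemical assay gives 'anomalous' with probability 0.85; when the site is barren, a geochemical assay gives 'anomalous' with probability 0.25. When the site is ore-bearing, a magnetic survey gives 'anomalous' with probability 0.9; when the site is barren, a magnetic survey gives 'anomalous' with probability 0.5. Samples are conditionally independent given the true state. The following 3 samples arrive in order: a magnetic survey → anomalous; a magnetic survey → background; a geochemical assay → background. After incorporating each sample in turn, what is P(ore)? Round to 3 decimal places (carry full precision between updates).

After a magnetic survey='anomalous': P(ore) = 0.9·0.7500 / (0.9·0.7500 + 0.5·0.2500) ≈ 0.8438
After a magnetic survey='background': P(ore) = 0.1·0.8438 / (0.1·0.8438 + 0.5·0.1562) ≈ 0.5192
After a geochemical assay='background': P(ore) = 0.15·0.5192 / (0.15·0.5192 + 0.75·0.4808) ≈ 0.1776

0.178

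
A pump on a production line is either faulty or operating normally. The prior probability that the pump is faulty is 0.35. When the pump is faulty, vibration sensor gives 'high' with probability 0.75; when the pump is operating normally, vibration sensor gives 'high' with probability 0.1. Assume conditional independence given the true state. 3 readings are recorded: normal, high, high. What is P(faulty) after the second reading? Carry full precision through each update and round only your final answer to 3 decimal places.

0.529

After 'normal': P(faulty) = 0.25·0.3500 / (0.25·0.3500 + 0.9·0.6500) ≈ 0.1301
After 'high': P(faulty) = 0.75·0.1301 / (0.75·0.1301 + 0.1·0.8699) ≈ 0.5287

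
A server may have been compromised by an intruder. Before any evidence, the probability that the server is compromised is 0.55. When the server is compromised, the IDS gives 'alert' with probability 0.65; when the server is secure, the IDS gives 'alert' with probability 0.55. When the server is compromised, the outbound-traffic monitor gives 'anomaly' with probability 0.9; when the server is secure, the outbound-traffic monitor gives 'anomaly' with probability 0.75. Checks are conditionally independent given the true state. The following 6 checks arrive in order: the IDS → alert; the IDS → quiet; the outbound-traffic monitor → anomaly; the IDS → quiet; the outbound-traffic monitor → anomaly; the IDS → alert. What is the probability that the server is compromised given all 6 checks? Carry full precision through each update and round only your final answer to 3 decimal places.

0.598

After the IDS='alert': P(compromised) = 0.65·0.5500 / (0.65·0.5500 + 0.55·0.4500) ≈ 0.5909
After the IDS='quiet': P(compromised) = 0.35·0.5909 / (0.35·0.5909 + 0.45·0.4091) ≈ 0.5291
After the outbound-traffic monitor='anomaly': P(compromised) = 0.9·0.5291 / (0.9·0.5291 + 0.75·0.4709) ≈ 0.5741
After the IDS='quiet': P(compromised) = 0.35·0.5741 / (0.35·0.5741 + 0.45·0.4259) ≈ 0.5119
After the outbound-traffic monitor='anomaly': P(compromised) = 0.9·0.5119 / (0.9·0.5119 + 0.75·0.4881) ≈ 0.5572
After the IDS='alert': P(compromised) = 0.65·0.5572 / (0.65·0.5572 + 0.55·0.4428) ≈ 0.5979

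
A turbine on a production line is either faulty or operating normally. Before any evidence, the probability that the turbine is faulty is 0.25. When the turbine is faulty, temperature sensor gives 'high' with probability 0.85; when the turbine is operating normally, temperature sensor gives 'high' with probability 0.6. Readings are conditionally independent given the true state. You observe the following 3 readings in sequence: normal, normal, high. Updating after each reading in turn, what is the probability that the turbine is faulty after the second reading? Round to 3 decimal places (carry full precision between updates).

0.045

Each posterior becomes the prior for the next update.
After 'normal': P(faulty) = 0.15·0.2500 / (0.15·0.2500 + 0.4·0.7500) ≈ 0.1111
After 'normal': P(faulty) = 0.15·0.1111 / (0.15·0.1111 + 0.4·0.8889) ≈ 0.0448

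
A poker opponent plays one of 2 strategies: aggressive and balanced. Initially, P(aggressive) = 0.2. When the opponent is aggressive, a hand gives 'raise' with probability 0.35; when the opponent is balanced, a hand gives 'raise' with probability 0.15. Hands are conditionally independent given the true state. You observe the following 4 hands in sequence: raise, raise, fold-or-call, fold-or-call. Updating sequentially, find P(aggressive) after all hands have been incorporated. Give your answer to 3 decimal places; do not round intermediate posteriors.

Each posterior becomes the prior for the next update.
After 'raise': P(aggressive) = 0.35·0.2000 / (0.35·0.2000 + 0.15·0.8000) ≈ 0.3684
After 'raise': P(aggressive) = 0.35·0.3684 / (0.35·0.3684 + 0.15·0.6316) ≈ 0.5765
After 'fold-or-call': P(aggressive) = 0.65·0.5765 / (0.65·0.5765 + 0.85·0.4235) ≈ 0.5100
After 'fold-or-call': P(aggressive) = 0.65·0.5100 / (0.65·0.5100 + 0.85·0.4900) ≈ 0.4432

0.443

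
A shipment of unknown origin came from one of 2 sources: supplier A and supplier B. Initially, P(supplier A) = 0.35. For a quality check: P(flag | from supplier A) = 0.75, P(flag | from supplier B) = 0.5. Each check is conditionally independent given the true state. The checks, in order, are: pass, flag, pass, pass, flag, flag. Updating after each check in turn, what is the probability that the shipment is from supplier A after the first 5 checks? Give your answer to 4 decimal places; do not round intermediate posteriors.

0.1315

Each posterior becomes the prior for the next update.
After 'pass': P(supplier A) = 0.25·0.3500 / (0.25·0.3500 + 0.5·0.6500) ≈ 0.2121
After 'flag': P(supplier A) = 0.75·0.2121 / (0.75·0.2121 + 0.5·0.7879) ≈ 0.2877
After 'pass': P(supplier A) = 0.25·0.2877 / (0.25·0.2877 + 0.5·0.7123) ≈ 0.1680
After 'pass': P(supplier A) = 0.25·0.1680 / (0.25·0.1680 + 0.5·0.8320) ≈ 0.0917
After 'flag': P(supplier A) = 0.75·0.0917 / (0.75·0.0917 + 0.5·0.9083) ≈ 0.1315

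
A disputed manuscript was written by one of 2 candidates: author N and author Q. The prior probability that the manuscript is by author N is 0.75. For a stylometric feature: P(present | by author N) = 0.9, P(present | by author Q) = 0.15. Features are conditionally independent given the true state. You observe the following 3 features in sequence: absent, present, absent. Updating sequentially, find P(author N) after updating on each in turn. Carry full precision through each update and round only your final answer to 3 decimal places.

0.199

Each posterior becomes the prior for the next update.
After 'absent': P(author N) = 0.1·0.7500 / (0.1·0.7500 + 0.85·0.2500) ≈ 0.2609
After 'present': P(author N) = 0.9·0.2609 / (0.9·0.2609 + 0.15·0.7391) ≈ 0.6792
After 'absent': P(author N) = 0.1·0.6792 / (0.1·0.6792 + 0.85·0.3208) ≈ 0.1994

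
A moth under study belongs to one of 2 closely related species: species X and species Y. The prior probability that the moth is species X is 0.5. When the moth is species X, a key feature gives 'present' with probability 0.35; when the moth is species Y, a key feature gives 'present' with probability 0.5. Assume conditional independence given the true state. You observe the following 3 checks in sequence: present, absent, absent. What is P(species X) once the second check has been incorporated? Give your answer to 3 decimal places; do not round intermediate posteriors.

After 'present': P(species X) = 0.35·0.5000 / (0.35·0.5000 + 0.5·0.5000) ≈ 0.4118
After 'absent': P(species X) = 0.65·0.4118 / (0.65·0.4118 + 0.5·0.5882) ≈ 0.4764

0.476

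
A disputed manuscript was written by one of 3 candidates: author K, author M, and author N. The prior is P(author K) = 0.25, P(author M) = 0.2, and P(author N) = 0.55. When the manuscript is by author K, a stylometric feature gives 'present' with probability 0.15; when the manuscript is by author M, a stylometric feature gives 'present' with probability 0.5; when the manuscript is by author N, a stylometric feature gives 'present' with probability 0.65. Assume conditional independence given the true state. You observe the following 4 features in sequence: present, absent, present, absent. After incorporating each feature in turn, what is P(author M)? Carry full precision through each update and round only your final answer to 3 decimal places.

After 'present': normaliser = 0.15·0.2500 + 0.5·0.2000 + 0.65·0.5500; P(author K) ≈ 0.0758, P(author M) ≈ 0.2020, P(author N) ≈ 0.7222
After 'absent': normaliser = 0.85·0.0758 + 0.5·0.2020 + 0.35·0.7222; P(author K) ≈ 0.1540, P(author M) ≈ 0.2415, P(author N) ≈ 0.6045
After 'present': normaliser = 0.15·0.1540 + 0.5·0.2415 + 0.65·0.6045; P(author K) ≈ 0.0430, P(author M) ≈ 0.2250, P(author N) ≈ 0.7320
After 'absent': normaliser = 0.85·0.0430 + 0.5·0.2250 + 0.35·0.7320; P(author K) ≈ 0.0903, P(author M) ≈ 0.2776, P(author N) ≈ 0.6322

0.278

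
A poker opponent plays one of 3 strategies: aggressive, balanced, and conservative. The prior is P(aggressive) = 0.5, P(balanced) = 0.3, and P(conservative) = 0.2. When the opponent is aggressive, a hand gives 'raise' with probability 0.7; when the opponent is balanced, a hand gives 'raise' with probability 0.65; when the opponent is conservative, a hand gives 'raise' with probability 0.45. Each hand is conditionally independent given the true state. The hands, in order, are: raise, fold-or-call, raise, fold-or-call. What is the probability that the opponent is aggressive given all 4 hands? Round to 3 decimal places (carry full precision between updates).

0.443

After 'raise': normaliser = 0.7·0.5000 + 0.65·0.3000 + 0.45·0.2000; P(aggressive) ≈ 0.5512, P(balanced) ≈ 0.3071, P(conservative) ≈ 0.1417
After 'fold-or-call': normaliser = 0.3·0.5512 + 0.35·0.3071 + 0.55·0.1417; P(aggressive) ≈ 0.4714, P(balanced) ≈ 0.3064, P(conservative) ≈ 0.2222
After 'raise': normaliser = 0.7·0.4714 + 0.65·0.3064 + 0.45·0.2222; P(aggressive) ≈ 0.5245, P(balanced) ≈ 0.3166, P(conservative) ≈ 0.1590
After 'fold-or-call': normaliser = 0.3·0.5245 + 0.35·0.3166 + 0.55·0.1590; P(aggressive) ≈ 0.4425, P(balanced) ≈ 0.3116, P(conservative) ≈ 0.2459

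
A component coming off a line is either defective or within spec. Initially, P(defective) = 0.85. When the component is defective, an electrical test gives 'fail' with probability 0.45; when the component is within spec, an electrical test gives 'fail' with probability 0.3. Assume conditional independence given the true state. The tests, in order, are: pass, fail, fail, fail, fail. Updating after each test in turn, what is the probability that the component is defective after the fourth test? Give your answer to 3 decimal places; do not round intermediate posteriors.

0.938

After 'pass': P(defective) = 0.55·0.8500 / (0.55·0.8500 + 0.7·0.1500) ≈ 0.8166
After 'fail': P(defective) = 0.45·0.8166 / (0.45·0.8166 + 0.3·0.1834) ≈ 0.8698
After 'fail': P(defective) = 0.45·0.8698 / (0.45·0.8698 + 0.3·0.1302) ≈ 0.9092
After 'fail': P(defective) = 0.45·0.9092 / (0.45·0.9092 + 0.3·0.0908) ≈ 0.9376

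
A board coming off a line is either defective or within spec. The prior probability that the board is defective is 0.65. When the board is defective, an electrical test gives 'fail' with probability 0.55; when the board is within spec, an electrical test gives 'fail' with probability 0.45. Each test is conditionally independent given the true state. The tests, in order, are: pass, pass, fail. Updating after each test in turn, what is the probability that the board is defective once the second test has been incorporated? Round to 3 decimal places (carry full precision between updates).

Each posterior becomes the prior for the next update.
After 'pass': P(defective) = 0.45·0.6500 / (0.45·0.6500 + 0.55·0.3500) ≈ 0.6031
After 'pass': P(defective) = 0.45·0.6031 / (0.45·0.6031 + 0.55·0.3969) ≈ 0.5542

0.554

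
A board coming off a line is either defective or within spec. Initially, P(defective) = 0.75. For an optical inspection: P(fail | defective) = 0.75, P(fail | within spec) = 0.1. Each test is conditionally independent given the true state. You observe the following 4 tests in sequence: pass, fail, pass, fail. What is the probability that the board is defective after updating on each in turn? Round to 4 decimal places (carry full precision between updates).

After 'pass': P(defective) = 0.25·0.7500 / (0.25·0.7500 + 0.9·0.2500) ≈ 0.4545
After 'fail': P(defective) = 0.75·0.4545 / (0.75·0.4545 + 0.1·0.5455) ≈ 0.8621
After 'pass': P(defective) = 0.25·0.8621 / (0.25·0.8621 + 0.9·0.1379) ≈ 0.6345
After 'fail': P(defective) = 0.75·0.6345 / (0.75·0.6345 + 0.1·0.3655) ≈ 0.9287

0.9287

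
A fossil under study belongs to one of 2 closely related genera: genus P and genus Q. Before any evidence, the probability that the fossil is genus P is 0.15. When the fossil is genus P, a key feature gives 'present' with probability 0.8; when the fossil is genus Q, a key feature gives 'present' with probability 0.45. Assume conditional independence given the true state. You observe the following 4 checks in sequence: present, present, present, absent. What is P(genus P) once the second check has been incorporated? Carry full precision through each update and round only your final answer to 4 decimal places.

Apply Bayes' rule sequentially, carrying P(genus P) forward.
After 'present': P(genus P) = 0.8·0.1500 / (0.8·0.1500 + 0.45·0.8500) ≈ 0.2388
After 'present': P(genus P) = 0.8·0.2388 / (0.8·0.2388 + 0.45·0.7612) ≈ 0.3580

0.3580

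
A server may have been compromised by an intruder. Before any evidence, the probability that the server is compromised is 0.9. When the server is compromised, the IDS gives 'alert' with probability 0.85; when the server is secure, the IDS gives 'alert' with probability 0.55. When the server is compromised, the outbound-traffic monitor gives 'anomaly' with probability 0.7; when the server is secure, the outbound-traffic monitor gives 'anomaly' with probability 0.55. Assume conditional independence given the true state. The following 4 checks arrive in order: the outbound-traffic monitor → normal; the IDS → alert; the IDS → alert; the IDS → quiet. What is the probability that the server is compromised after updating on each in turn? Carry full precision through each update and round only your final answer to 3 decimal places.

Each posterior becomes the prior for the next update.
After the outbound-traffic monitor='normal': P(compromised) = 0.3·0.9000 / (0.3·0.9000 + 0.45·0.1000) ≈ 0.8571
After the IDS='alert': P(compromised) = 0.85·0.8571 / (0.85·0.8571 + 0.55·0.1429) ≈ 0.9027
After the IDS='alert': P(compromised) = 0.85·0.9027 / (0.85·0.9027 + 0.55·0.0973) ≈ 0.9348
After the IDS='quiet': P(compromised) = 0.15·0.9348 / (0.15·0.9348 + 0.45·0.0652) ≈ 0.8269

0.827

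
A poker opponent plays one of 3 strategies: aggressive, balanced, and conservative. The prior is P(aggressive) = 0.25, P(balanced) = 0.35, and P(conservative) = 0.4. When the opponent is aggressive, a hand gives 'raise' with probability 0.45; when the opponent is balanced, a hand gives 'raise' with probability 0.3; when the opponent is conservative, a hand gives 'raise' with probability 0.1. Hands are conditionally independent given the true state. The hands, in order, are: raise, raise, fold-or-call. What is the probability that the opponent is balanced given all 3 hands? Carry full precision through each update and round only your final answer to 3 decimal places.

After 'raise': normaliser = 0.45·0.2500 + 0.3·0.3500 + 0.1·0.4000; P(aggressive) ≈ 0.4369, P(balanced) ≈ 0.4078, P(conservative) ≈ 0.1553
After 'raise': normaliser = 0.45·0.4369 + 0.3·0.4078 + 0.1·0.1553; P(aggressive) ≈ 0.5878, P(balanced) ≈ 0.3657, P(conservative) ≈ 0.0464
After 'fold-or-call': normaliser = 0.55·0.5878 + 0.7·0.3657 + 0.9·0.0464; P(aggressive) ≈ 0.5205, P(balanced) ≈ 0.4122, P(conservative) ≈ 0.0673

0.412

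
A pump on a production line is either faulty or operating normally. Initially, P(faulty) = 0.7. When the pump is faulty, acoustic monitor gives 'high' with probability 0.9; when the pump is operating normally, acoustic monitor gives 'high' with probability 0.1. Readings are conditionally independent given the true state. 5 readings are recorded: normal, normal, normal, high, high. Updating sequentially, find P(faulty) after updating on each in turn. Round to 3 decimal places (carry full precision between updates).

Apply Bayes' rule sequentially, carrying P(faulty) forward.
After 'normal': P(faulty) = 0.1·0.7000 / (0.1·0.7000 + 0.9·0.3000) ≈ 0.2059
After 'normal': P(faulty) = 0.1·0.2059 / (0.1·0.2059 + 0.9·0.7941) ≈ 0.0280
After 'normal': P(faulty) = 0.1·0.0280 / (0.1·0.0280 + 0.9·0.9720) ≈ 0.0032
After 'high': P(faulty) = 0.9·0.0032 / (0.9·0.0032 + 0.1·0.9968) ≈ 0.0280
After 'high': P(faulty) = 0.9·0.0280 / (0.9·0.0280 + 0.1·0.9720) ≈ 0.2059

0.206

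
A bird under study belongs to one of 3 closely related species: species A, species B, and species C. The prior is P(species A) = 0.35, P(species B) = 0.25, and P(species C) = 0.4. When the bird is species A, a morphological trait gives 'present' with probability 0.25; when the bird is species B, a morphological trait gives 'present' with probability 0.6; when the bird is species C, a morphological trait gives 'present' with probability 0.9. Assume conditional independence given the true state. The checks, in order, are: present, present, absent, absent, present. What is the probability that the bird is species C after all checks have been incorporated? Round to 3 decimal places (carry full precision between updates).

0.199

After 'present': normaliser = 0.25·0.3500 + 0.6·0.2500 + 0.9·0.4000; P(species A) ≈ 0.1464, P(species B) ≈ 0.2510, P(species C) ≈ 0.6025
After 'present': normaliser = 0.25·0.1464 + 0.6·0.2510 + 0.9·0.6025; P(species A) ≈ 0.0502, P(species B) ≈ 0.2065, P(species C) ≈ 0.7433
After 'absent': normaliser = 0.75·0.0502 + 0.4·0.2065 + 0.1·0.7433; P(species A) ≈ 0.1935, P(species B) ≈ 0.4245, P(species C) ≈ 0.3820
After 'absent': normaliser = 0.75·0.1935 + 0.4·0.4245 + 0.1·0.3820; P(species A) ≈ 0.4109, P(species B) ≈ 0.4809, P(species C) ≈ 0.1082
After 'present': normaliser = 0.25·0.4109 + 0.6·0.4809 + 0.9·0.1082; P(species A) ≈ 0.2102, P(species B) ≈ 0.5905, P(species C) ≈ 0.1993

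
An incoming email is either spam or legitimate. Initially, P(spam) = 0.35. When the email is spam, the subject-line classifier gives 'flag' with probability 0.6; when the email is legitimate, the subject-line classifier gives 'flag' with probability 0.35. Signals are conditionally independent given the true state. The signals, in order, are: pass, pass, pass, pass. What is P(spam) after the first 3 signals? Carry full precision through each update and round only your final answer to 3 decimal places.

After 'pass': P(spam) = 0.4·0.3500 / (0.4·0.3500 + 0.65·0.6500) ≈ 0.2489
After 'pass': P(spam) = 0.4·0.2489 / (0.4·0.2489 + 0.65·0.7511) ≈ 0.1694
After 'pass': P(spam) = 0.4·0.1694 / (0.4·0.1694 + 0.65·0.8306) ≈ 0.1115

0.111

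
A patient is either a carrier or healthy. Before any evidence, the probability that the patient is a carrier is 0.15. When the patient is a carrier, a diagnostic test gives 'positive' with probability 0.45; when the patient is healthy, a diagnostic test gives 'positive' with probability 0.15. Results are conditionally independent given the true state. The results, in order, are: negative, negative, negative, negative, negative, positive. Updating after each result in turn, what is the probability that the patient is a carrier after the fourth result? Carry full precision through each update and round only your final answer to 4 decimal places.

Each posterior becomes the prior for the next update.
After 'negative': P(carrier) = 0.55·0.1500 / (0.55·0.1500 + 0.85·0.8500) ≈ 0.1025
After 'negative': P(carrier) = 0.55·0.1025 / (0.55·0.1025 + 0.85·0.8975) ≈ 0.0688
After 'negative': P(carrier) = 0.55·0.0688 / (0.55·0.0688 + 0.85·0.9312) ≈ 0.0456
After 'negative': P(carrier) = 0.55·0.0456 / (0.55·0.0456 + 0.85·0.9544) ≈ 0.0300

0.0300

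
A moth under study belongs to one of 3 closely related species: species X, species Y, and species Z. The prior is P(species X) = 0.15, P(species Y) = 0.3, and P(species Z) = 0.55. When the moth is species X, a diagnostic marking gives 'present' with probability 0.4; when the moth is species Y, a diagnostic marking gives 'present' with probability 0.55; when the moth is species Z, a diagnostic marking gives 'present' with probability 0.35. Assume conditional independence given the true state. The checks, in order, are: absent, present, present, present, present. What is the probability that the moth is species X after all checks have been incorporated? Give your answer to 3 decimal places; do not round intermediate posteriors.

Each posterior becomes the prior for the next update.
After 'absent': normaliser = 0.6·0.1500 + 0.45·0.3000 + 0.65·0.5500; P(species X) ≈ 0.1545, P(species Y) ≈ 0.2318, P(species Z) ≈ 0.6137
After 'present': normaliser = 0.4·0.1545 + 0.55·0.2318 + 0.35·0.6137; P(species X) ≈ 0.1529, P(species Y) ≈ 0.3155, P(species Z) ≈ 0.5316
After 'present': normaliser = 0.4·0.1529 + 0.55·0.3155 + 0.35·0.5316; P(species X) ≈ 0.1454, P(species Y) ≈ 0.4124, P(species Z) ≈ 0.4422
After 'present': normaliser = 0.4·0.1454 + 0.55·0.4124 + 0.35·0.4422; P(species X) ≈ 0.1323, P(species Y) ≈ 0.5158, P(species Z) ≈ 0.3520
After 'present': normaliser = 0.4·0.1323 + 0.55·0.5158 + 0.35·0.3520; P(species X) ≈ 0.1151, P(species Y) ≈ 0.6170, P(species Z) ≈ 0.2679

0.115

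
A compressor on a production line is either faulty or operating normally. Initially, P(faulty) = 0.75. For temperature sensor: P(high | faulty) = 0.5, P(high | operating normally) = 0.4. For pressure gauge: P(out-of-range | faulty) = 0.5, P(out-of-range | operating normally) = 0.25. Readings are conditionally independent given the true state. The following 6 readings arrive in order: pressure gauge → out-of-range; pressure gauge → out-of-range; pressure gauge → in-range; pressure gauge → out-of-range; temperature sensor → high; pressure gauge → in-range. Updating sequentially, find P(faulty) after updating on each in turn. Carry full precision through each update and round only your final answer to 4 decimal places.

0.9302

Each posterior becomes the prior for the next update.
After pressure gauge='out-of-range': P(faulty) = 0.5·0.7500 / (0.5·0.7500 + 0.25·0.2500) ≈ 0.8571
After pressure gauge='out-of-range': P(faulty) = 0.5·0.8571 / (0.5·0.8571 + 0.25·0.1429) ≈ 0.9231
After pressure gauge='in-range': P(faulty) = 0.5·0.9231 / (0.5·0.9231 + 0.75·0.0769) ≈ 0.8889
After pressure gauge='out-of-range': P(faulty) = 0.5·0.8889 / (0.5·0.8889 + 0.25·0.1111) ≈ 0.9412
After temperature sensor='high': P(faulty) = 0.5·0.9412 / (0.5·0.9412 + 0.4·0.0588) ≈ 0.9524
After pressure gauge='in-range': P(faulty) = 0.5·0.9524 / (0.5·0.9524 + 0.75·0.0476) ≈ 0.9302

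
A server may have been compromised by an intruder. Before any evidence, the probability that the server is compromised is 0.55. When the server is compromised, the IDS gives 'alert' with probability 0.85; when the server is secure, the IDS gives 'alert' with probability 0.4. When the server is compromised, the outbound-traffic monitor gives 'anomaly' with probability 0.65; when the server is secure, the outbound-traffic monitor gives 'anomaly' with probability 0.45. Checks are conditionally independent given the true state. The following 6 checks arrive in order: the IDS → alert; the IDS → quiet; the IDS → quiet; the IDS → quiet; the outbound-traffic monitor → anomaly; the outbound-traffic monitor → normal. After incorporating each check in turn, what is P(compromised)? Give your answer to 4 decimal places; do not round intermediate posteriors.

0.0360

After the IDS='alert': P(compromised) = 0.85·0.5500 / (0.85·0.5500 + 0.4·0.4500) ≈ 0.7220
After the IDS='quiet': P(compromised) = 0.15·0.7220 / (0.15·0.7220 + 0.6·0.2780) ≈ 0.3937
After the IDS='quiet': P(compromised) = 0.15·0.3937 / (0.15·0.3937 + 0.6·0.6063) ≈ 0.1397
After the IDS='quiet': P(compromised) = 0.15·0.1397 / (0.15·0.1397 + 0.6·0.8603) ≈ 0.0390
After the outbound-traffic monitor='anomaly': P(compromised) = 0.65·0.0390 / (0.65·0.0390 + 0.45·0.9610) ≈ 0.0554
After the outbound-traffic monitor='normal': P(compromised) = 0.35·0.0554 / (0.35·0.0554 + 0.55·0.9446) ≈ 0.0360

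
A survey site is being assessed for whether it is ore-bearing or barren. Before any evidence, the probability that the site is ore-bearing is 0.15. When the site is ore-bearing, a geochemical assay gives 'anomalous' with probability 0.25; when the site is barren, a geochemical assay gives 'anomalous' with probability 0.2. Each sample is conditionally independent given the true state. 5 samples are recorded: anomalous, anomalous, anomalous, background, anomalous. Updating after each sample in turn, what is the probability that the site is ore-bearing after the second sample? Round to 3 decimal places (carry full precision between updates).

After 'anomalous': P(ore) = 0.25·0.1500 / (0.25·0.1500 + 0.2·0.8500) ≈ 0.1807
After 'anomalous': P(ore) = 0.25·0.1807 / (0.25·0.1807 + 0.2·0.8193) ≈ 0.2161

0.216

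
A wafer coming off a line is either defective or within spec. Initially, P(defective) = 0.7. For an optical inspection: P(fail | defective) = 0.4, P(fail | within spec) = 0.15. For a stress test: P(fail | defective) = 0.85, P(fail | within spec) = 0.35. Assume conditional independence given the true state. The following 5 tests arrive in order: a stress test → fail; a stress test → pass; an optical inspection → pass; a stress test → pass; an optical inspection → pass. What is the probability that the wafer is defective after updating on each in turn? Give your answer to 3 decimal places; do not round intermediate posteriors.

0.131

After a stress test='fail': P(defective) = 0.85·0.7000 / (0.85·0.7000 + 0.35·0.3000) ≈ 0.8500
After a stress test='pass': P(defective) = 0.15·0.8500 / (0.15·0.8500 + 0.65·0.1500) ≈ 0.5667
After an optical inspection='pass': P(defective) = 0.6·0.5667 / (0.6·0.5667 + 0.85·0.4333) ≈ 0.4800
After a stress test='pass': P(defective) = 0.15·0.4800 / (0.15·0.4800 + 0.65·0.5200) ≈ 0.1756
After an optical inspection='pass': P(defective) = 0.6·0.1756 / (0.6·0.1756 + 0.85·0.8244) ≈ 0.1307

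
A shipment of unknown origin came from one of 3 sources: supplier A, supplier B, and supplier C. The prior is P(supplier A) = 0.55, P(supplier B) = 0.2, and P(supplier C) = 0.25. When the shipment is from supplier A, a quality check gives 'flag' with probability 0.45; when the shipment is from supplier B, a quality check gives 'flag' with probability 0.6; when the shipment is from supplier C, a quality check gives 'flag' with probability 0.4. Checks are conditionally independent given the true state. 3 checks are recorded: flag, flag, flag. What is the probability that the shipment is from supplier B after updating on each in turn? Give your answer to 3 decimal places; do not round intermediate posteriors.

0.395

Each posterior becomes the prior for the next update.
After 'flag': normaliser = 0.45·0.5500 + 0.6·0.2000 + 0.4·0.2500; P(supplier A) ≈ 0.5294, P(supplier B) ≈ 0.2567, P(supplier C) ≈ 0.2139
After 'flag': normaliser = 0.45·0.5294 + 0.6·0.2567 + 0.4·0.2139; P(supplier A) ≈ 0.4986, P(supplier B) ≈ 0.3223, P(supplier C) ≈ 0.1791
After 'flag': normaliser = 0.45·0.4986 + 0.6·0.3223 + 0.4·0.1791; P(supplier A) ≈ 0.4585, P(supplier B) ≈ 0.3952, P(supplier C) ≈ 0.1464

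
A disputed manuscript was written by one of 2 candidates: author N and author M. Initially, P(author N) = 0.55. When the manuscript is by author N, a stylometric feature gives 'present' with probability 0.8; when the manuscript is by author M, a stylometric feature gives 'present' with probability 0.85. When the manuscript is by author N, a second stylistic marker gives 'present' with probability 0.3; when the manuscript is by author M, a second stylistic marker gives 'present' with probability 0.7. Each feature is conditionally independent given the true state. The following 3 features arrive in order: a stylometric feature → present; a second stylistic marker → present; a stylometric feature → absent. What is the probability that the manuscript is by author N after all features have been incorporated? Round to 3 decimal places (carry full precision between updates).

0.397

After a stylometric feature='present': P(author N) = 0.8·0.5500 / (0.8·0.5500 + 0.85·0.4500) ≈ 0.5350
After a second stylistic marker='present': P(author N) = 0.3·0.5350 / (0.3·0.5350 + 0.7·0.4650) ≈ 0.3302
After a stylometric feature='absent': P(author N) = 0.2·0.3302 / (0.2·0.3302 + 0.15·0.6698) ≈ 0.3966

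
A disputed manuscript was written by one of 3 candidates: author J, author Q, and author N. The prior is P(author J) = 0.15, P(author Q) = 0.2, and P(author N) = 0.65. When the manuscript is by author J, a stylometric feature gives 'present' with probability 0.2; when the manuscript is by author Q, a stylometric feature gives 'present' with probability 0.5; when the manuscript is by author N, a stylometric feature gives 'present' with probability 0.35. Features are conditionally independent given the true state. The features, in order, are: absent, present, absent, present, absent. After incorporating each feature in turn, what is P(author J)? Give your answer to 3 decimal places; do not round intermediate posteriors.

0.098

Each posterior becomes the prior for the next update.
After 'absent': normaliser = 0.8·0.1500 + 0.5·0.2000 + 0.65·0.6500; P(author J) ≈ 0.1868, P(author Q) ≈ 0.1556, P(author N) ≈ 0.6576
After 'present': normaliser = 0.2·0.1868 + 0.5·0.1556 + 0.35·0.6576; P(author J) ≈ 0.1082, P(author Q) ≈ 0.2254, P(author N) ≈ 0.6665
After 'absent': normaliser = 0.8·0.1082 + 0.5·0.2254 + 0.65·0.6665; P(author J) ≈ 0.1368, P(author Q) ≈ 0.1782, P(author N) ≈ 0.6850
After 'present': normaliser = 0.2·0.1368 + 0.5·0.1782 + 0.35·0.6850; P(author J) ≈ 0.0768, P(author Q) ≈ 0.2501, P(author N) ≈ 0.6731
After 'absent': normaliser = 0.8·0.0768 + 0.5·0.2501 + 0.65·0.6731; P(author J) ≈ 0.0985, P(author Q) ≈ 0.2004, P(author N) ≈ 0.7011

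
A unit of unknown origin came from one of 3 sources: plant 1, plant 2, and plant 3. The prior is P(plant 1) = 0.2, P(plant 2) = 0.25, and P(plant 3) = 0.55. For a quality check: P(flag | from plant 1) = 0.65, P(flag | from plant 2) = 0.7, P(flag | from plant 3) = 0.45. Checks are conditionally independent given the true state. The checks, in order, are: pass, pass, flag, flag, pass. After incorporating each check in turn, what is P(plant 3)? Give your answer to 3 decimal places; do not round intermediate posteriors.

0.728

After 'pass': normaliser = 0.35·0.2000 + 0.3·0.2500 + 0.55·0.5500; P(plant 1) ≈ 0.1564, P(plant 2) ≈ 0.1676, P(plant 3) ≈ 0.6760
After 'pass': normaliser = 0.35·0.1564 + 0.3·0.1676 + 0.55·0.6760; P(plant 1) ≈ 0.1148, P(plant 2) ≈ 0.1054, P(plant 3) ≈ 0.7797
After 'flag': normaliser = 0.65·0.1148 + 0.7·0.1054 + 0.45·0.7797; P(plant 1) ≈ 0.1495, P(plant 2) ≈ 0.1478, P(plant 3) ≈ 0.7027
After 'flag': normaliser = 0.65·0.1495 + 0.7·0.1478 + 0.45·0.7027; P(plant 1) ≈ 0.1880, P(plant 2) ≈ 0.2002, P(plant 3) ≈ 0.6118
After 'pass': normaliser = 0.35·0.1880 + 0.3·0.2002 + 0.55·0.6118; P(plant 1) ≈ 0.1423, P(plant 2) ≈ 0.1299, P(plant 3) ≈ 0.7278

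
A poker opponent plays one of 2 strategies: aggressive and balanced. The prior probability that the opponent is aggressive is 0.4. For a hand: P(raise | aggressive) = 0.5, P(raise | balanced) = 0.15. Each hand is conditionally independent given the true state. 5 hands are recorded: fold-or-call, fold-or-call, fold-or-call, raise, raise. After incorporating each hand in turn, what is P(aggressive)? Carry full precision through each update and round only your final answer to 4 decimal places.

0.6012

After 'fold-or-call': P(aggressive) = 0.5·0.4000 / (0.5·0.4000 + 0.85·0.6000) ≈ 0.2817
After 'fold-or-call': P(aggressive) = 0.5·0.2817 / (0.5·0.2817 + 0.85·0.7183) ≈ 0.1874
After 'fold-or-call': P(aggressive) = 0.5·0.1874 / (0.5·0.1874 + 0.85·0.8126) ≈ 0.1195
After 'raise': P(aggressive) = 0.5·0.1195 / (0.5·0.1195 + 0.15·0.8805) ≈ 0.3114
After 'raise': P(aggressive) = 0.5·0.3114 / (0.5·0.3114 + 0.15·0.6886) ≈ 0.6012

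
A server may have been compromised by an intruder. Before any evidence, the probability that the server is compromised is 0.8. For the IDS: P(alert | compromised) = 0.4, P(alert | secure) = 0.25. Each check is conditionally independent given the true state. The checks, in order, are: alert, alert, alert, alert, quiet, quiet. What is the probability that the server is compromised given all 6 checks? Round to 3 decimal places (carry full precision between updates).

After 'alert': P(compromised) = 0.4·0.8000 / (0.4·0.8000 + 0.25·0.2000) ≈ 0.8649
After 'alert': P(compromised) = 0.4·0.8649 / (0.4·0.8649 + 0.25·0.1351) ≈ 0.9110
After 'alert': P(compromised) = 0.4·0.9110 / (0.4·0.9110 + 0.25·0.0890) ≈ 0.9425
After 'alert': P(compromised) = 0.4·0.9425 / (0.4·0.9425 + 0.25·0.0575) ≈ 0.9633
After 'quiet': P(compromised) = 0.6·0.9633 / (0.6·0.9633 + 0.75·0.0367) ≈ 0.9545
After 'quiet': P(compromised) = 0.6·0.9545 / (0.6·0.9545 + 0.75·0.0455) ≈ 0.9437

0.944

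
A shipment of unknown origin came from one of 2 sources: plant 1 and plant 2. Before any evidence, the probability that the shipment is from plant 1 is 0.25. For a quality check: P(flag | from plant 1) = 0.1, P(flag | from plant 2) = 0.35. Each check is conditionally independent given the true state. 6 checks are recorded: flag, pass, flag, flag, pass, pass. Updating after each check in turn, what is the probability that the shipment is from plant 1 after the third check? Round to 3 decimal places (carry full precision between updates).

0.036

After 'flag': P(plant 1) = 0.1·0.2500 / (0.1·0.2500 + 0.35·0.7500) ≈ 0.0870
After 'pass': P(plant 1) = 0.9·0.0870 / (0.9·0.0870 + 0.65·0.9130) ≈ 0.1165
After 'flag': P(plant 1) = 0.1·0.1165 / (0.1·0.1165 + 0.35·0.8835) ≈ 0.0363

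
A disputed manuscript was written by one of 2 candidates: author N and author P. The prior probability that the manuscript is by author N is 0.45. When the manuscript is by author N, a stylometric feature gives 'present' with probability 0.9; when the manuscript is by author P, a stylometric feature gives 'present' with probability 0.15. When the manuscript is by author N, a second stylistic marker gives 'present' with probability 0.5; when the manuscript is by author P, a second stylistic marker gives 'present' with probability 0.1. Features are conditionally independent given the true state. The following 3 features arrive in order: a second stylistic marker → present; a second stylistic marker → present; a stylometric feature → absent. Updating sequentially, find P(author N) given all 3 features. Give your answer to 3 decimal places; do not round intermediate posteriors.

0.706

After a second stylistic marker='present': P(author N) = 0.5·0.4500 / (0.5·0.4500 + 0.1·0.5500) ≈ 0.8036
After a second stylistic marker='present': P(author N) = 0.5·0.8036 / (0.5·0.8036 + 0.1·0.1964) ≈ 0.9534
After a stylometric feature='absent': P(author N) = 0.1·0.9534 / (0.1·0.9534 + 0.85·0.0466) ≈ 0.7064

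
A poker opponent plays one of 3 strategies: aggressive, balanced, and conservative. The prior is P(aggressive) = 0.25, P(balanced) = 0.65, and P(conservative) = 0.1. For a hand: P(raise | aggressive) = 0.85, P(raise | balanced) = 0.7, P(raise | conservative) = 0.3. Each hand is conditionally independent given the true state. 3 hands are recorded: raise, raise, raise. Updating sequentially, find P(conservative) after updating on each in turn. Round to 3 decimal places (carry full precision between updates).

Apply Bayes' rule sequentially, carrying P(conservative) forward.
After 'raise': normaliser = 0.85·0.2500 + 0.7·0.6500 + 0.3·0.1000; P(aggressive) ≈ 0.3047, P(balanced) ≈ 0.6523, P(conservative) ≈ 0.0430
After 'raise': normaliser = 0.85·0.3047 + 0.7·0.6523 + 0.3·0.0430; P(aggressive) ≈ 0.3555, P(balanced) ≈ 0.6268, P(conservative) ≈ 0.0177
After 'raise': normaliser = 0.85·0.3555 + 0.7·0.6268 + 0.3·0.0177; P(aggressive) ≈ 0.4049, P(balanced) ≈ 0.5880, P(conservative) ≈ 0.0071

0.007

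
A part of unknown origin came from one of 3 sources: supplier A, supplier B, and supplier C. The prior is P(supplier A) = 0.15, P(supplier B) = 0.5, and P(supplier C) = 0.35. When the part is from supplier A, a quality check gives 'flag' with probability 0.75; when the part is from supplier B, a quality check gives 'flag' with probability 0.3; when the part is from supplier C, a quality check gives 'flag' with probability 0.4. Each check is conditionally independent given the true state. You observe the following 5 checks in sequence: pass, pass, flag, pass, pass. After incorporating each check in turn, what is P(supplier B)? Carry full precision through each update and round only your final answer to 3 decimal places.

0.660

Each posterior becomes the prior for the next update.
After 'pass': normaliser = 0.25·0.1500 + 0.7·0.5000 + 0.6·0.3500; P(supplier A) ≈ 0.0628, P(supplier B) ≈ 0.5858, P(supplier C) ≈ 0.3515
After 'pass': normaliser = 0.25·0.0628 + 0.7·0.5858 + 0.6·0.3515; P(supplier A) ≈ 0.0246, P(supplier B) ≈ 0.6441, P(supplier C) ≈ 0.3313
After 'flag': normaliser = 0.75·0.0246 + 0.3·0.6441 + 0.4·0.3313; P(supplier A) ≈ 0.0537, P(supplier B) ≈ 0.5614, P(supplier C) ≈ 0.3849
After 'pass': normaliser = 0.25·0.0537 + 0.7·0.5614 + 0.6·0.3849; P(supplier A) ≈ 0.0211, P(supplier B) ≈ 0.6166, P(supplier C) ≈ 0.3624
After 'pass': normaliser = 0.25·0.0211 + 0.7·0.6166 + 0.6·0.3624; P(supplier A) ≈ 0.0080, P(supplier B) ≈ 0.6596, P(supplier C) ≈ 0.3323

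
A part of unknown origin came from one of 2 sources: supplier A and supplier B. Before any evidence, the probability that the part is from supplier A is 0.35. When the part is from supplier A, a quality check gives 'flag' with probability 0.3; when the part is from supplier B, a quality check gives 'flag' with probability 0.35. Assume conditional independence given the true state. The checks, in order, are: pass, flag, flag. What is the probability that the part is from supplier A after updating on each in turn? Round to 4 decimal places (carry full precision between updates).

0.2988

After 'pass': P(supplier A) = 0.7·0.3500 / (0.7·0.3500 + 0.65·0.6500) ≈ 0.3670
After 'flag': P(supplier A) = 0.3·0.3670 / (0.3·0.3670 + 0.35·0.6330) ≈ 0.3320
After 'flag': P(supplier A) = 0.3·0.3320 / (0.3·0.3320 + 0.35·0.6680) ≈ 0.2988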